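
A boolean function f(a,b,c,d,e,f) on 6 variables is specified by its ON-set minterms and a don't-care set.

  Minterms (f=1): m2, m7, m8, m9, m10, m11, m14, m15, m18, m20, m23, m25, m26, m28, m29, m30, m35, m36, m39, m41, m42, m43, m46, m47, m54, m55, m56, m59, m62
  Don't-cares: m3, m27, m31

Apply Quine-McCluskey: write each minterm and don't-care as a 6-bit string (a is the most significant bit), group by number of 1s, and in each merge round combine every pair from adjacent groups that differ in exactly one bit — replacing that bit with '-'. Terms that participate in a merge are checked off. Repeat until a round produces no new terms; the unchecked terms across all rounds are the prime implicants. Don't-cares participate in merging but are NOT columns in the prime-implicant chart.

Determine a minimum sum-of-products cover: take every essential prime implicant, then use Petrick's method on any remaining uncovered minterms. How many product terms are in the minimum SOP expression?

Round 0: 000010✓ 000011✓ 000111✓ 001000✓ 001001✓ 001010✓ 001011✓ 001110✓ 001111✓ 010010✓ 010100✓ 010111✓ 011001✓ 011010✓ 011011✓ 011100✓ 011101✓ 011110✓ 011111✓ 100011✓ 100100 100111✓ 101001✓ 101010✓ 101011✓ 101110✓ 101111✓ 110110✓ 110111✓ 111000 111011✓ 111110✓
Round 1: -00011✓ -00111✓ -01001✓ -01010✓ -01011✓ -01110✓ -01111✓ -10111✓ -11011✓ -11110✓ 0-0010✓ 0-0111✓ 0-1001✓ 0-1010✓ 0-1011✓ 0-1110✓ 0-1111✓ 00-010✓ 00-011✓ 00-111✓ 000-11✓ 00001-✓ 001-10✓ 001-11✓ 0010-0✓ 0010-1✓ 00100-✓ 00101-✓ 00111-✓ 01-010✓ 01-100 01-111✓ 011-01✓ 011-10✓ 011-11✓ 0110-1✓ 01101-✓ 0111-0✓ 0111-1✓ 01110-✓ 01111-✓ 1-0111✓ 1-1011✓ 1-1110✓ 10-011✓ 10-111✓ 100-11✓ 101-10✓ 101-11✓ 1010-1✓ 10101-✓ 10111-✓ 11-110 11011-
Round 2: --0111 --1011 --1110 -0-011✓ -0-111✓ -00-11✓ -01-10✓ -01-11✓ -010-1 -0101-✓ -0111-✓ 0--010 0--111 0-1-10✓ 0-1-11✓ 0-10-1 0-101-✓ 0-111-✓ 00--11✓ 00-01- 001-1-✓ 0010-- 011--1 011-1-✓ 0111-- 10--11✓ 101-1-✓
Round 3: -0--11 -01-1- 0-1-1-
PIs = {--0111, --1011, --1110, -0--11, -01-1-, -010-1, 0--010, 0--111, 0-1-1-, 0-10-1, 00-01-, 0010--, 01-100, 011--1, 0111--, 100100, 11-110, 11011-, 111000}
Coverage chart:
  m2: 0--010,00-01-
  m7: --0111,-0--11,0--111
  m8: 0010-- ←essential
  m9: -010-1,0-10-1,0010--
  m10: -01-1-,0--010,0-1-1-,00-01-,0010--
  m11: --1011,-0--11,-01-1-,-010-1,0-1-1-,0-10-1,00-01-,0010--
  m14: --1110,-01-1-,0-1-1-
  m15: -0--11,-01-1-,0--111,0-1-1-
  m18: 0--010 ←essential
  m20: 01-100 ←essential
  m23: --0111,0--111
  m25: 0-10-1,011--1
  m26: 0--010,0-1-1-
  m28: 01-100,0111--
  m29: 011--1,0111--
  m30: --1110,0-1-1-,0111--
  m35: -0--11 ←essential
  m36: 100100 ←essential
  m39: --0111,-0--11
  m41: -010-1 ←essential
  m42: -01-1- ←essential
  m43: --1011,-0--11,-01-1-,-010-1
  m46: --1110,-01-1-
  m47: -0--11,-01-1-
  m54: 11-110,11011-
  m55: --0111,11011-
  m56: 111000 ←essential
  m59: --1011 ←essential
  m62: --1110,11-110
Essential: --1011, -0--11, -01-1-, -010-1, 0--010, 0010--, 01-100, 100100, 111000
Petrick residual → --0111, --1110, 011--1, 11-110
Min cover (13 terms): c'def + cd'ef + cdef' + b'ef + b'ce + b'cd'f + a'd'ef' + a'b'cd' + a'bde'f' + a'bcf + ab'c'de'f' + abdef' + abcd'e'f'

13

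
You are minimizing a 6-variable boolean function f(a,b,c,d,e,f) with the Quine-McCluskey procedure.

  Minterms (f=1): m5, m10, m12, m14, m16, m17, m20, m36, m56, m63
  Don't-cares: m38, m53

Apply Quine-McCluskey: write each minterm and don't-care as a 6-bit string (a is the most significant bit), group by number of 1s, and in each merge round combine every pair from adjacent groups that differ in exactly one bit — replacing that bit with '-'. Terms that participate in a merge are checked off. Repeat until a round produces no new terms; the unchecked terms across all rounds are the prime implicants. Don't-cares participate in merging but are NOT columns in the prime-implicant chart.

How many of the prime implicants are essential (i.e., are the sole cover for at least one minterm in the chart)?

size-2^0 implicants → 000101  001010(✓)  001100(✓)  001110(✓)  010000(✓)  010001(✓)  010100(✓)  100100(✓)  100110(✓)  110101  111000  111111
size-2^1 implicants → 001-10  0011-0  010-00  01000-  1001-0
Unchecked terms (primes): 000101, 001-10, 0011-0, 010-00, 01000-, 1001-0, 110101, 111000, 111111
Minterm coverage:
  m5 ⊆ 000101 [E]
  m10 ⊆ 001-10 [E]
  m12 ⊆ 0011-0 [E]
  m14 ⊆ 001-10,0011-0
  m16 ⊆ 010-00,01000-
  m17 ⊆ 01000- [E]
  m20 ⊆ 010-00 [E]
  m36 ⊆ 1001-0 [E]
  m56 ⊆ 111000 [E]
  m63 ⊆ 111111 [E]
E = {000101, 001-10, 0011-0, 010-00, 01000-, 1001-0, 111000, 111111}

8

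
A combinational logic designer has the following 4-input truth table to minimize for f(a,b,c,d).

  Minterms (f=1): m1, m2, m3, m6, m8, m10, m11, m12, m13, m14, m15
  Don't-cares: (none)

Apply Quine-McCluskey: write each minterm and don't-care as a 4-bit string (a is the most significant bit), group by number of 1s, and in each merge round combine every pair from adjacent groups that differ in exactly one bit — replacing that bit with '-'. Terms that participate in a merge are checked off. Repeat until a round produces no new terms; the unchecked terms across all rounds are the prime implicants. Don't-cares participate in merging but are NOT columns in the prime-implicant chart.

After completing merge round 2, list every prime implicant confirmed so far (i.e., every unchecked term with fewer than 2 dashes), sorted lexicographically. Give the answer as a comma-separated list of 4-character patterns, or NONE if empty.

[col 0] 0001*, 0010*, 0011*, 0110*, 1000*, 1010*, 1011*, 1100*, 1101*, 1110*, 1111*
[col 1] -010*, -011*, -110*, 0-10*, 00-1, 001-*, 1-00*, 1-10*, 1-11*, 10-0*, 101-*, 11-0*, 11-1*, 110-*, 111-*
[col 2] --10, -01-, 1--0, 1-1-, 11--
Prime implicants: --10, -01-, 00-1, 1--0, 1-1-, 11--

00-1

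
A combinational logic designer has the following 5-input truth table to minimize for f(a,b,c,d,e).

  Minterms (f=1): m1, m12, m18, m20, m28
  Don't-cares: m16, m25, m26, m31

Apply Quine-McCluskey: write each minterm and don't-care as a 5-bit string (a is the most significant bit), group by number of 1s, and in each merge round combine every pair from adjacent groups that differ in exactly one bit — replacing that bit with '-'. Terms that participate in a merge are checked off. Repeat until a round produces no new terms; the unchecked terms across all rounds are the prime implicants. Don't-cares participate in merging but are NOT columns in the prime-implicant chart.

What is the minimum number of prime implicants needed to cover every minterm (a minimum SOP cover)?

4

[col 0] 00001, 01100*, 10000*, 10010*, 10100*, 11001, 11010*, 11100*, 11111
[col 1] -1100, 1-010, 1-100, 10-00, 100-0
Prime implicants: -1100, 00001, 1-010, 1-100, 10-00, 100-0, 11001, 11111
PI chart (minterm → PIs covering it):
  1 | 00001  (sole → essential)
  12 | -1100  (sole → essential)
  18 | 1-010,100-0
  20 | 1-100,10-00
  28 | -1100,1-100
Essential prime implicants: -1100, 00001
Petrick residual → 1-010, 1-100
Minimum SOP uses 4 PIs: bcd'e' + a'b'c'd'e + ac'de' + acd'e'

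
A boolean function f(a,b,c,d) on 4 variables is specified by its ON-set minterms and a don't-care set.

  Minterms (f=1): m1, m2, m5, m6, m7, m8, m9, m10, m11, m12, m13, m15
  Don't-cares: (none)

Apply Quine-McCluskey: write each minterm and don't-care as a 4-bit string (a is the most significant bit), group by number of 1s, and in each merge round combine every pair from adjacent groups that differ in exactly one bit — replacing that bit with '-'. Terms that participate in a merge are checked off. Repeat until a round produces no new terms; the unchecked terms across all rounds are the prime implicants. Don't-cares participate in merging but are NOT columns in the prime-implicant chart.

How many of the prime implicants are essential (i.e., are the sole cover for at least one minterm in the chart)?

[col 0] 0001*, 0010*, 0101*, 0110*, 0111*, 1000*, 1001*, 1010*, 1011*, 1100*, 1101*, 1111*
[col 1] -001*, -010, -101*, -111*, 0-01*, 0-10, 01-1*, 011-, 1-00*, 1-01*, 1-11*, 10-0*, 10-1*, 100-*, 101-*, 11-1*, 110-*
[col 2] --01, -1-1, 1--1, 1-0-, 10--
Prime implicants: --01, -010, -1-1, 0-10, 011-, 1--1, 1-0-, 10--
PI chart (minterm → PIs covering it):
  1 | --01  (sole → essential)
  2 | -010,0-10
  5 | --01,-1-1
  6 | 0-10,011-
  7 | -1-1,011-
  8 | 1-0-,10--
  9 | --01,1--1,1-0-,10--
  10 | -010,10--
  11 | 1--1,10--
  12 | 1-0-  (sole → essential)
  13 | --01,-1-1,1--1,1-0-
  15 | -1-1,1--1
Essential prime implicants: --01, 1-0-

2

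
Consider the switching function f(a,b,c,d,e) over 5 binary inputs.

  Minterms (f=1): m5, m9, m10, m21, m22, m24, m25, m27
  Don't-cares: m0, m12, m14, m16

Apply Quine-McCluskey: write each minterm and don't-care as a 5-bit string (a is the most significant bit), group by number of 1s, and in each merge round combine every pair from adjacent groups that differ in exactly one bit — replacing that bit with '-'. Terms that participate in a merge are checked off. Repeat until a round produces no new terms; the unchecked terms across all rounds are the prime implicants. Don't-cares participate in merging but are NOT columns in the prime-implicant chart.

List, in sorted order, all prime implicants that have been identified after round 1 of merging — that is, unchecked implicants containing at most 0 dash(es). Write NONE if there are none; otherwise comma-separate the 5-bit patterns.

size-2^0 implicants → 00000(✓)  00101(✓)  01001(✓)  01010(✓)  01100(✓)  01110(✓)  10000(✓)  10101(✓)  10110  11000(✓)  11001(✓)  11011(✓)
size-2^1 implicants → -0000  -0101  -1001  01-10  011-0  1-000  110-1  1100-
Unchecked terms (primes): -0000, -0101, -1001, 01-10, 011-0, 1-000, 10110, 110-1, 1100-

10110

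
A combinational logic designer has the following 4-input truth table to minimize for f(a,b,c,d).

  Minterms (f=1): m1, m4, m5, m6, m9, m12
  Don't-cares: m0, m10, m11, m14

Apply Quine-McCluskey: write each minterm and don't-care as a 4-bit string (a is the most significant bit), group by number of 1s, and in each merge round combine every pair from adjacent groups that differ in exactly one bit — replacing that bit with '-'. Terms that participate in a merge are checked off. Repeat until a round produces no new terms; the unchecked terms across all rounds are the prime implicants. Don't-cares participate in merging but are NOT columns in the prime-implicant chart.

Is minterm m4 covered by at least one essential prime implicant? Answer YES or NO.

size-2^0 implicants → 0000(✓)  0001(✓)  0100(✓)  0101(✓)  0110(✓)  1001(✓)  1010(✓)  1011(✓)  1100(✓)  1110(✓)
size-2^1 implicants → -001  -100(✓)  -110(✓)  0-00(✓)  0-01(✓)  000-(✓)  01-0(✓)  010-(✓)  1-10  10-1  101-  11-0(✓)
size-2^2 implicants → -1-0  0-0-
Unchecked terms (primes): -001, -1-0, 0-0-, 1-10, 10-1, 101-
Minterm coverage:
  m1 ⊆ -001,0-0-
  m4 ⊆ -1-0,0-0-
  m5 ⊆ 0-0- [E]
  m6 ⊆ -1-0 [E]
  m9 ⊆ -001,10-1
  m12 ⊆ -1-0 [E]
E = {-1-0, 0-0-}

YES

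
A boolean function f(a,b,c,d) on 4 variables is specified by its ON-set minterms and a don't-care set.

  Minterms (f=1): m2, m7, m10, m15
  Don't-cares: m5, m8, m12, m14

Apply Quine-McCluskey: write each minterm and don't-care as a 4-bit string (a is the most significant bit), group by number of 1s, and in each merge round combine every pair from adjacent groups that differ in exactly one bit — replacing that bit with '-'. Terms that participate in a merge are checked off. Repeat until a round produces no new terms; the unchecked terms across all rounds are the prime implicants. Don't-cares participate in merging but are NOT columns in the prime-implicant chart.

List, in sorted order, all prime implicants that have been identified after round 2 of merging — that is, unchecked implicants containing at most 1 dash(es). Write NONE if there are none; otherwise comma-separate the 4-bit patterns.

-010, -111, 01-1, 111-

Round 0: 0010✓ 0101✓ 0111✓ 1000✓ 1010✓ 1100✓ 1110✓ 1111✓
Round 1: -010 -111 01-1 1-00✓ 1-10✓ 10-0✓ 11-0✓ 111-
Round 2: 1--0
PIs = {-010, -111, 01-1, 1--0, 111-}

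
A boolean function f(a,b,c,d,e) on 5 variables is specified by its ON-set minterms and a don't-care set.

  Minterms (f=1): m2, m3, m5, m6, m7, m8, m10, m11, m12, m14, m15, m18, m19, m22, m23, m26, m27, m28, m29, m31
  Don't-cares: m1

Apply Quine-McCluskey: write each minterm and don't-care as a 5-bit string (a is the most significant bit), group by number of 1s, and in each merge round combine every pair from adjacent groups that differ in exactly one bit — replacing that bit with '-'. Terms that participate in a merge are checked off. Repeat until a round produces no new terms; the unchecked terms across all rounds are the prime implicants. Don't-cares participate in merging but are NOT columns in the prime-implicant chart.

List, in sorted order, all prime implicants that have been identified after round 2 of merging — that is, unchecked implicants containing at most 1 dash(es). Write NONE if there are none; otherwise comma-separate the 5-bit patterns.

[col 0] 00001*, 00010*, 00011*, 00101*, 00110*, 00111*, 01000*, 01010*, 01011*, 01100*, 01110*, 01111*, 10010*, 10011*, 10110*, 10111*, 11010*, 11011*, 11100*, 11101*, 11111*
[col 1] -0010*, -0011*, -0110*, -0111*, -1010*, -1011*, -1100, -1111*, 0-010*, 0-011*, 0-110*, 0-111*, 00-01*, 00-10*, 00-11*, 000-1*, 0001-*, 001-1*, 0011-*, 01-00*, 01-10*, 01-11*, 010-0*, 0101-*, 011-0*, 0111-*, 1-010*, 1-011*, 1-111*, 10-10*, 10-11*, 1001-*, 1011-*, 11-11*, 1101-*, 111-1, 1110-
[col 2] --010*, --011*, --111*, -0-10*, -0-11*, -001-*, -011-*, -1-11*, -101-*, 0--10*, 0--11*, 0-01-*, 0-11-*, 00--1, 00-1-*, 01--0, 01-1-*, 1--11*, 1-01-*, 10-1-*
[col 3] ---11, --01-, -0-1-, 0--1-
Prime implicants: ---11, --01-, -0-1-, -1100, 0--1-, 00--1, 01--0, 111-1, 1110-

-1100, 111-1, 1110-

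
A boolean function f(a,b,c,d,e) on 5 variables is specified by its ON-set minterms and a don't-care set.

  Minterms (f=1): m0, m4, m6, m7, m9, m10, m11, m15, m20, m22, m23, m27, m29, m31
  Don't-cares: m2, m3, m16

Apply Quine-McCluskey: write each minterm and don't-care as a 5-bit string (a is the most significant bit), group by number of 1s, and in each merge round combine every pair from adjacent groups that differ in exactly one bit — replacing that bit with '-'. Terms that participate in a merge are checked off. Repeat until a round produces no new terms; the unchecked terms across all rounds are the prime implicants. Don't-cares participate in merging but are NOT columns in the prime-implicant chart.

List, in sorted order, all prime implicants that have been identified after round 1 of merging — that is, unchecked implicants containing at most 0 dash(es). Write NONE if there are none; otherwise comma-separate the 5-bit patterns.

NONE

[col 0] 00000*, 00010*, 00011*, 00100*, 00110*, 00111*, 01001*, 01010*, 01011*, 01111*, 10000*, 10100*, 10110*, 10111*, 11011*, 11101*, 11111*
[col 1] -0000*, -0100*, -0110*, -0111*, -1011*, -1111*, 0-010*, 0-011*, 0-111*, 00-00*, 00-10*, 00-11*, 000-0*, 0001-*, 001-0*, 0011-*, 01-11*, 010-1, 0101-*, 1-111*, 10-00*, 101-0*, 1011-*, 11-11*, 111-1
[col 2] --111, -0-00, -01-0, -011-, -1-11, 0--11, 0-01-, 00--0, 00-1-
Prime implicants: --111, -0-00, -01-0, -011-, -1-11, 0--11, 0-01-, 00--0, 00-1-, 010-1, 111-1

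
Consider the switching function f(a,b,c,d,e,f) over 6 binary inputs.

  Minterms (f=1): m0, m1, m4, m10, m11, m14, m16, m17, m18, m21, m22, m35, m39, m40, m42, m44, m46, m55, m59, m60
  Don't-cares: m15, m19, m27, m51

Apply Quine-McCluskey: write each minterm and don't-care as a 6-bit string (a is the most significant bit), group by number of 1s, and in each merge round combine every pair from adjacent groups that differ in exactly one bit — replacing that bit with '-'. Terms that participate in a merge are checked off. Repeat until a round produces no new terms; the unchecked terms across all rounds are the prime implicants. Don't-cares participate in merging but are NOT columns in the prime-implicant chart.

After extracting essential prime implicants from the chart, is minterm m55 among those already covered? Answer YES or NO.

size-2^0 implicants → 000000(✓)  000001(✓)  000100(✓)  001010(✓)  001011(✓)  001110(✓)  001111(✓)  010000(✓)  010001(✓)  010010(✓)  010011(✓)  010101(✓)  010110(✓)  011011(✓)  100011(✓)  100111(✓)  101000(✓)  101010(✓)  101100(✓)  101110(✓)  110011(✓)  110111(✓)  111011(✓)  111100(✓)
size-2^1 implicants → -01010(✓)  -01110(✓)  -10011(✓)  -11011(✓)  0-0000(✓)  0-0001(✓)  0-1011  000-00  00000-(✓)  001-10(✓)  001-11(✓)  00101-(✓)  00111-(✓)  01-011(✓)  010-01  010-10  0100-0(✓)  0100-1(✓)  01000-(✓)  01001-(✓)  1-0011(✓)  1-0111(✓)  1-1100  100-11(✓)  101-00(✓)  101-10(✓)  1010-0(✓)  1011-0(✓)  11-011(✓)  110-11(✓)
size-2^2 implicants → -01-10  -1-011  0-000-  001-1-  0100--  1-0-11  101--0
Unchecked terms (primes): -01-10, -1-011, 0-000-, 0-1011, 000-00, 001-1-, 010-01, 010-10, 0100--, 1-0-11, 1-1100, 101--0
Minterm coverage:
  m0 ⊆ 0-000-,000-00
  m1 ⊆ 0-000- [E]
  m4 ⊆ 000-00 [E]
  m10 ⊆ -01-10,001-1-
  m11 ⊆ 0-1011,001-1-
  m14 ⊆ -01-10,001-1-
  m16 ⊆ 0-000-,0100--
  m17 ⊆ 0-000-,010-01,0100--
  m18 ⊆ 010-10,0100--
  m21 ⊆ 010-01 [E]
  m22 ⊆ 010-10 [E]
  m35 ⊆ 1-0-11 [E]
  m39 ⊆ 1-0-11 [E]
  m40 ⊆ 101--0 [E]
  m42 ⊆ -01-10,101--0
  m44 ⊆ 1-1100,101--0
  m46 ⊆ -01-10,101--0
  m55 ⊆ 1-0-11 [E]
  m59 ⊆ -1-011 [E]
  m60 ⊆ 1-1100 [E]
E = {-1-011, 0-000-, 000-00, 010-01, 010-10, 1-0-11, 1-1100, 101--0}

YES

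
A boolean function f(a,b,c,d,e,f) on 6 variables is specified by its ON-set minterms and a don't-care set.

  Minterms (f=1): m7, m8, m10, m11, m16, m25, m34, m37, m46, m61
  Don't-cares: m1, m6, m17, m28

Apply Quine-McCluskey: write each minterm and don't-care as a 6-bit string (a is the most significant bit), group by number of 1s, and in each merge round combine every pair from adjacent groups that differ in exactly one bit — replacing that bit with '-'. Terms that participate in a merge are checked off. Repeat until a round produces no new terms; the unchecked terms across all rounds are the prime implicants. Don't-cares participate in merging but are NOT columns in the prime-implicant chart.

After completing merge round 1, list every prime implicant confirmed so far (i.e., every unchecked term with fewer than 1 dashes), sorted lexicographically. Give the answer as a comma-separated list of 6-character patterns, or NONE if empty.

011100, 100010, 100101, 101110, 111101

size-2^0 implicants → 000001(✓)  000110(✓)  000111(✓)  001000(✓)  001010(✓)  001011(✓)  010000(✓)  010001(✓)  011001(✓)  011100  100010  100101  101110  111101
size-2^1 implicants → 0-0001  00011-  0010-0  00101-  01-001  01000-
Unchecked terms (primes): 0-0001, 00011-, 0010-0, 00101-, 01-001, 01000-, 011100, 100010, 100101, 101110, 111101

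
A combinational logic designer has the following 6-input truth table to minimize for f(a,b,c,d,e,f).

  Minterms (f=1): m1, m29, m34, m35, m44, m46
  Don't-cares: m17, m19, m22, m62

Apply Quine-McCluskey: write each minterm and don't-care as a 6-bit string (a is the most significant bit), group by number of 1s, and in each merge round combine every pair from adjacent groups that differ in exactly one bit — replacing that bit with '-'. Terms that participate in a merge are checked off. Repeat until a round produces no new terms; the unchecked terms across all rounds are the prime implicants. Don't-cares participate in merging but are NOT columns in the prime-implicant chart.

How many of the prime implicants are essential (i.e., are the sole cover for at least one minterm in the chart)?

size-2^0 implicants → 000001(✓)  010001(✓)  010011(✓)  010110  011101  100010(✓)  100011(✓)  101100(✓)  101110(✓)  111110(✓)
size-2^1 implicants → 0-0001  0100-1  1-1110  10001-  1011-0
Unchecked terms (primes): 0-0001, 0100-1, 010110, 011101, 1-1110, 10001-, 1011-0
Minterm coverage:
  m1 ⊆ 0-0001 [E]
  m29 ⊆ 011101 [E]
  m34 ⊆ 10001- [E]
  m35 ⊆ 10001- [E]
  m44 ⊆ 1011-0 [E]
  m46 ⊆ 1-1110,1011-0
E = {0-0001, 011101, 10001-, 1011-0}

4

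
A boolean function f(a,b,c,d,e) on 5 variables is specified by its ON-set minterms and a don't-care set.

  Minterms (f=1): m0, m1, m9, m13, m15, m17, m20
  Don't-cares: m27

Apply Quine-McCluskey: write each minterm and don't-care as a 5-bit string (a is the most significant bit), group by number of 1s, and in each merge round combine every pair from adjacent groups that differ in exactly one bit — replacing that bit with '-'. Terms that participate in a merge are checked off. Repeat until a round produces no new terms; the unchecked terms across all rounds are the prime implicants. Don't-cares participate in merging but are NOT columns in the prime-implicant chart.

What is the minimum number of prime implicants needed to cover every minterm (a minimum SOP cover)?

5

Round 0: 00000✓ 00001✓ 01001✓ 01101✓ 01111✓ 10001✓ 10100 11011
Round 1: -0001 0-001 0000- 01-01 011-1
PIs = {-0001, 0-001, 0000-, 01-01, 011-1, 10100, 11011}
Coverage chart:
  m0: 0000- ←essential
  m1: -0001,0-001,0000-
  m9: 0-001,01-01
  m13: 01-01,011-1
  m15: 011-1 ←essential
  m17: -0001 ←essential
  m20: 10100 ←essential
Essential: -0001, 0000-, 011-1, 10100
Petrick residual → 0-001
Min cover (5 terms): b'c'd'e + a'c'd'e + a'b'c'd' + a'bce + ab'cd'e'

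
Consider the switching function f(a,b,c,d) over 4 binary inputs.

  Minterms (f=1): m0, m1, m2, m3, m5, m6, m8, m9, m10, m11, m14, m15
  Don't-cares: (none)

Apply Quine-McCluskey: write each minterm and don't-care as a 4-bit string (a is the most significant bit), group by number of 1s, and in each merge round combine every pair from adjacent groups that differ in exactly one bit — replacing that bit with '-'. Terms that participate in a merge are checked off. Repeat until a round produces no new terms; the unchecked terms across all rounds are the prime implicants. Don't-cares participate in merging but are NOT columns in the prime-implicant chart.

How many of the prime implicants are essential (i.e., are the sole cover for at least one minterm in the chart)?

4

Round 0: 0000✓ 0001✓ 0010✓ 0011✓ 0101✓ 0110✓ 1000✓ 1001✓ 1010✓ 1011✓ 1110✓ 1111✓
Round 1: -000✓ -001✓ -010✓ -011✓ -110✓ 0-01 0-10✓ 00-0✓ 00-1✓ 000-✓ 001-✓ 1-10✓ 1-11✓ 10-0✓ 10-1✓ 100-✓ 101-✓ 111-✓
Round 2: --10 -0-0✓ -0-1✓ -00-✓ -01-✓ 00--✓ 1-1- 10--✓
Round 3: -0--
PIs = {--10, -0--, 0-01, 1-1-}
Coverage chart:
  m0: -0-- ←essential
  m1: -0--,0-01
  m2: --10,-0--
  m3: -0-- ←essential
  m5: 0-01 ←essential
  m6: --10 ←essential
  m8: -0-- ←essential
  m9: -0-- ←essential
  m10: --10,-0--,1-1-
  m11: -0--,1-1-
  m14: --10,1-1-
  m15: 1-1- ←essential
Essential: --10, -0--, 0-01, 1-1-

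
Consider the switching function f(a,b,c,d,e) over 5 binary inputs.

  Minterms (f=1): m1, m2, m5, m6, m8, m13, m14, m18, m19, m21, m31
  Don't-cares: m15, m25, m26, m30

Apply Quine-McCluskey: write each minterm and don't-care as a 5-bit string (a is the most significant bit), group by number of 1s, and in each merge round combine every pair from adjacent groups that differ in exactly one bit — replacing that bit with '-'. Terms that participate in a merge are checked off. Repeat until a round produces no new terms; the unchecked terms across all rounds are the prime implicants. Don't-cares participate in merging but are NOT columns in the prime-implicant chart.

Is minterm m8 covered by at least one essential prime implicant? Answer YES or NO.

[col 0] 00001*, 00010*, 00101*, 00110*, 01000, 01101*, 01110*, 01111*, 10010*, 10011*, 10101*, 11001, 11010*, 11110*, 11111*
[col 1] -0010, -0101, -1110*, -1111*, 0-101, 0-110, 00-01, 00-10, 011-1, 0111-*, 1-010, 1001-, 11-10, 1111-*
[col 2] -111-
Prime implicants: -0010, -0101, -111-, 0-101, 0-110, 00-01, 00-10, 01000, 011-1, 1-010, 1001-, 11-10, 11001
PI chart (minterm → PIs covering it):
  1 | 00-01  (sole → essential)
  2 | -0010,00-10
  5 | -0101,0-101,00-01
  6 | 0-110,00-10
  8 | 01000  (sole → essential)
  13 | 0-101,011-1
  14 | -111-,0-110
  18 | -0010,1-010,1001-
  19 | 1001-  (sole → essential)
  21 | -0101  (sole → essential)
  31 | -111-  (sole → essential)
Essential prime implicants: -0101, -111-, 00-01, 01000, 1001-

YES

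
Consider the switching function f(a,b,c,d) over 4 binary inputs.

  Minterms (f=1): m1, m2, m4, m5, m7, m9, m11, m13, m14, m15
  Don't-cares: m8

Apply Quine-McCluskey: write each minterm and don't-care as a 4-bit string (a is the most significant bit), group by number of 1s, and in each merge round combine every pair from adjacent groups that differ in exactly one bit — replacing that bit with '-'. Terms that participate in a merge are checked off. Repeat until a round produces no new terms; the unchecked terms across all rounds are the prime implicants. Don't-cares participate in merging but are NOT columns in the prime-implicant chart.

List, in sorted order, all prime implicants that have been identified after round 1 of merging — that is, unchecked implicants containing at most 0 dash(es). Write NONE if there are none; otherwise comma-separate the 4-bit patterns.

0010

[col 0] 0001*, 0010, 0100*, 0101*, 0111*, 1000*, 1001*, 1011*, 1101*, 1110*, 1111*
[col 1] -001*, -101*, -111*, 0-01*, 01-1*, 010-, 1-01*, 1-11*, 10-1*, 100-, 11-1*, 111-
[col 2] --01, -1-1, 1--1
Prime implicants: --01, -1-1, 0010, 010-, 1--1, 100-, 111-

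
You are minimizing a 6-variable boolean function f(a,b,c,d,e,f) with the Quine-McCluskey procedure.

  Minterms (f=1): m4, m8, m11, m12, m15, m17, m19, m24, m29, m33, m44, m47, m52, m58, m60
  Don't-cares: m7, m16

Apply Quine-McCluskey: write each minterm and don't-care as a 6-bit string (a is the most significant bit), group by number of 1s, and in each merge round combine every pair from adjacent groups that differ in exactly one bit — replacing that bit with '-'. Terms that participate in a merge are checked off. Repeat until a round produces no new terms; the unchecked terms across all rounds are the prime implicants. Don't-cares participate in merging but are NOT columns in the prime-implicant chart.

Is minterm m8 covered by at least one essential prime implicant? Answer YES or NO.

NO

[col 0] 000100*, 000111*, 001000*, 001011*, 001100*, 001111*, 010000*, 010001*, 010011*, 011000*, 011101, 100001, 101100*, 101111*, 110100*, 111010, 111100*
[col 1] -01100, -01111, 0-1000, 00-100, 00-111, 001-00, 001-11, 01-000, 0100-1, 01000-, 1-1100, 11-100
Prime implicants: -01100, -01111, 0-1000, 00-100, 00-111, 001-00, 001-11, 01-000, 0100-1, 01000-, 011101, 1-1100, 100001, 11-100, 111010
PI chart (minterm → PIs covering it):
  4 | 00-100  (sole → essential)
  8 | 0-1000,001-00
  11 | 001-11  (sole → essential)
  12 | -01100,00-100,001-00
  15 | -01111,00-111,001-11
  17 | 0100-1,01000-
  19 | 0100-1  (sole → essential)
  24 | 0-1000,01-000
  29 | 011101  (sole → essential)
  33 | 100001  (sole → essential)
  44 | -01100,1-1100
  47 | -01111  (sole → essential)
  52 | 11-100  (sole → essential)
  58 | 111010  (sole → essential)
  60 | 1-1100,11-100
Essential prime implicants: -01111, 00-100, 001-11, 0100-1, 011101, 100001, 11-100, 111010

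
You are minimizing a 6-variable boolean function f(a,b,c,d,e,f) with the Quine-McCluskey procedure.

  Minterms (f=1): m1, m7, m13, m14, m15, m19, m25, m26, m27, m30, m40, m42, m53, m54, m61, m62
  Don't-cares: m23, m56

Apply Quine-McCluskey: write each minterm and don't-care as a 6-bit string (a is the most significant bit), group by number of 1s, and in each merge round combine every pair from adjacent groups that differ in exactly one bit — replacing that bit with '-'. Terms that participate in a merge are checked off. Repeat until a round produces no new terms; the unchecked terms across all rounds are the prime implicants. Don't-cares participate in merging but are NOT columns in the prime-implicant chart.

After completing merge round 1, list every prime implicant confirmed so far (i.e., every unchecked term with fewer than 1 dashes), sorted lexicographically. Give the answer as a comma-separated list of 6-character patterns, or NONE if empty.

000001

Round 0: 000001 000111✓ 001101✓ 001110✓ 001111✓ 010011✓ 010111✓ 011001✓ 011010✓ 011011✓ 011110✓ 101000✓ 101010✓ 110101✓ 110110✓ 111000✓ 111101✓ 111110✓
Round 1: -11110 0-0111 0-1110 00-111 0011-1 00111- 01-011 010-11 011-10 0110-1 01101- 1-1000 1010-0 11-101 11-110
PIs = {-11110, 0-0111, 0-1110, 00-111, 000001, 0011-1, 00111-, 01-011, 010-11, 011-10, 0110-1, 01101-, 1-1000, 1010-0, 11-101, 11-110}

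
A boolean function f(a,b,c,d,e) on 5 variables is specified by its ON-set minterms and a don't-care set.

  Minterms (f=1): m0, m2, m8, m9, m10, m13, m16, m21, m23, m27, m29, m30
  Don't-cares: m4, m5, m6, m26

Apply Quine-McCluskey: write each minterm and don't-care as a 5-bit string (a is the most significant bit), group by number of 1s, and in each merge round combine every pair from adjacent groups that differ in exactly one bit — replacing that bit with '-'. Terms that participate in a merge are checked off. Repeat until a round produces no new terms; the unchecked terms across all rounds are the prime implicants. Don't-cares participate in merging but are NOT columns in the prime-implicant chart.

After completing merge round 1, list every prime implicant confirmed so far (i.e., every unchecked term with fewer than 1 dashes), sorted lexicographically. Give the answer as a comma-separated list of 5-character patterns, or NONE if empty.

NONE

size-2^0 implicants → 00000(✓)  00010(✓)  00100(✓)  00101(✓)  00110(✓)  01000(✓)  01001(✓)  01010(✓)  01101(✓)  10000(✓)  10101(✓)  10111(✓)  11010(✓)  11011(✓)  11101(✓)  11110(✓)
size-2^1 implicants → -0000  -0101(✓)  -1010  -1101(✓)  0-000(✓)  0-010(✓)  0-101(✓)  00-00(✓)  00-10(✓)  000-0(✓)  001-0(✓)  0010-  01-01  010-0(✓)  0100-  1-101(✓)  101-1  11-10  1101-
size-2^2 implicants → --101  0-0-0  00--0
Unchecked terms (primes): --101, -0000, -1010, 0-0-0, 00--0, 0010-, 01-01, 0100-, 101-1, 11-10, 1101-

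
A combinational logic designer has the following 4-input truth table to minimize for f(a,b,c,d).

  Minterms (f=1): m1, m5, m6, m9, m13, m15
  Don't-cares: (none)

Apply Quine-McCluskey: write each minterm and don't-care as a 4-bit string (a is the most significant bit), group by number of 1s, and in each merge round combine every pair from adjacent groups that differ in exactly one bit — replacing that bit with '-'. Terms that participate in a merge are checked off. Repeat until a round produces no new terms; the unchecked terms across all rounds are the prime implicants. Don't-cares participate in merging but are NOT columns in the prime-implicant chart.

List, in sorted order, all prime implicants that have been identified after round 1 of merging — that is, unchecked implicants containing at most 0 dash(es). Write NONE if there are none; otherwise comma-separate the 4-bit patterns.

Round 0: 0001✓ 0101✓ 0110 1001✓ 1101✓ 1111✓
Round 1: -001✓ -101✓ 0-01✓ 1-01✓ 11-1
Round 2: --01
PIs = {--01, 0110, 11-1}

0110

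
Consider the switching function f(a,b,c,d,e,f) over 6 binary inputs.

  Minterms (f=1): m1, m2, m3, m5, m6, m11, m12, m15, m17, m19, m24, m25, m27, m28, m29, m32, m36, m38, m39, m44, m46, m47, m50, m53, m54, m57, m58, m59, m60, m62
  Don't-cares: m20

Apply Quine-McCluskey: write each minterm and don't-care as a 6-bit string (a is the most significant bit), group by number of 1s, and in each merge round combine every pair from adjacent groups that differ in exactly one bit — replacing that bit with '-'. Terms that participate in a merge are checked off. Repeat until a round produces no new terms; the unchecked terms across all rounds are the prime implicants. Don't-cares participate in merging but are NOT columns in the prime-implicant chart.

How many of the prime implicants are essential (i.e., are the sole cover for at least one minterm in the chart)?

8

Round 0: 000001✓ 000010✓ 000011✓ 000101✓ 000110✓ 001011✓ 001100✓ 001111✓ 010001✓ 010011✓ 010100✓ 011000✓ 011001✓ 011011✓ 011100✓ 011101✓ 100000✓ 100100✓ 100110✓ 100111✓ 101100✓ 101110✓ 101111✓ 110010✓ 110101 110110✓ 111001✓ 111010✓ 111011✓ 111100✓ 111110✓
Round 1: -00110 -01100✓ -01111 -11001✓ -11011✓ -11100✓ 0-0001✓ 0-0011✓ 0-1011✓ 0-1100✓ 00-011✓ 000-01 000-10 0000-1✓ 00001- 001-11 01-001✓ 01-011✓ 01-100 0100-1✓ 011-00✓ 011-01✓ 0110-1✓ 01100-✓ 01110-✓ 1-0110✓ 1-1100✓ 1-1110✓ 10-100✓ 10-110✓ 10-111✓ 100-00 1001-0✓ 10011-✓ 1011-0✓ 10111-✓ 11-010✓ 11-110✓ 110-10✓ 111-10✓ 1110-1✓ 11101- 1111-0✓
Round 2: --1100 -110-1 0--011 0-00-1 01-0-1 011-0- 1--110 1-11-0 10-1-0 10-11- 11--10
PIs = {--1100, -00110, -01111, -110-1, 0--011, 0-00-1, 000-01, 000-10, 00001-, 001-11, 01-0-1, 01-100, 011-0-, 1--110, 1-11-0, 10-1-0, 10-11-, 100-00, 11--10, 110101, 11101-}
Coverage chart:
  m1: 0-00-1,000-01
  m2: 000-10,00001-
  m3: 0--011,0-00-1,00001-
  m5: 000-01 ←essential
  m6: -00110,000-10
  m11: 0--011,001-11
  m12: --1100 ←essential
  m15: -01111,001-11
  m17: 0-00-1,01-0-1
  m19: 0--011,0-00-1,01-0-1
  m24: 011-0- ←essential
  m25: -110-1,01-0-1,011-0-
  m27: -110-1,0--011,01-0-1
  m28: --1100,01-100,011-0-
  m29: 011-0- ←essential
  m32: 100-00 ←essential
  m36: 10-1-0,100-00
  m38: -00110,1--110,10-1-0,10-11-
  m39: 10-11- ←essential
  m44: --1100,1-11-0,10-1-0
  m46: 1--110,1-11-0,10-1-0,10-11-
  m47: -01111,10-11-
  m50: 11--10 ←essential
  m53: 110101 ←essential
  m54: 1--110,11--10
  m57: -110-1 ←essential
  m58: 11--10,11101-
  m59: -110-1,11101-
  m60: --1100,1-11-0
  m62: 1--110,1-11-0,11--10
Essential: --1100, -110-1, 000-01, 011-0-, 10-11-, 100-00, 11--10, 110101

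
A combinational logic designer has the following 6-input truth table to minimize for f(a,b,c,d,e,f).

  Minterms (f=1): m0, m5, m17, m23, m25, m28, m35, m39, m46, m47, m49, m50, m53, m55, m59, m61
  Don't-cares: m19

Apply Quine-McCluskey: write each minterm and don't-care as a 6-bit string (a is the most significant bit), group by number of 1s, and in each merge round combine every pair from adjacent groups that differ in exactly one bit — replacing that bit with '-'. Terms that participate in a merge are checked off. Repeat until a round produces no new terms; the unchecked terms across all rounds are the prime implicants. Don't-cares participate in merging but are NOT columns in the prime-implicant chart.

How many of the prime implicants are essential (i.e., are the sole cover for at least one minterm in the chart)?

Round 0: 000000 000101 010001✓ 010011✓ 010111✓ 011001✓ 011100 100011✓ 100111✓ 101110✓ 101111✓ 110001✓ 110010 110101✓ 110111✓ 111011 111101✓
Round 1: -10001 -10111 01-001 010-11 0100-1 1-0111 10-111 100-11 10111- 11-101 110-01 1101-1
PIs = {-10001, -10111, 000000, 000101, 01-001, 010-11, 0100-1, 011100, 1-0111, 10-111, 100-11, 10111-, 11-101, 110-01, 110010, 1101-1, 111011}
Coverage chart:
  m0: 000000 ←essential
  m5: 000101 ←essential
  m17: -10001,01-001,0100-1
  m23: -10111,010-11
  m25: 01-001 ←essential
  m28: 011100 ←essential
  m35: 100-11 ←essential
  m39: 1-0111,10-111,100-11
  m46: 10111- ←essential
  m47: 10-111,10111-
  m49: -10001,110-01
  m50: 110010 ←essential
  m53: 11-101,110-01,1101-1
  m55: -10111,1-0111,1101-1
  m59: 111011 ←essential
  m61: 11-101 ←essential
Essential: 000000, 000101, 01-001, 011100, 100-11, 10111-, 11-101, 110010, 111011

9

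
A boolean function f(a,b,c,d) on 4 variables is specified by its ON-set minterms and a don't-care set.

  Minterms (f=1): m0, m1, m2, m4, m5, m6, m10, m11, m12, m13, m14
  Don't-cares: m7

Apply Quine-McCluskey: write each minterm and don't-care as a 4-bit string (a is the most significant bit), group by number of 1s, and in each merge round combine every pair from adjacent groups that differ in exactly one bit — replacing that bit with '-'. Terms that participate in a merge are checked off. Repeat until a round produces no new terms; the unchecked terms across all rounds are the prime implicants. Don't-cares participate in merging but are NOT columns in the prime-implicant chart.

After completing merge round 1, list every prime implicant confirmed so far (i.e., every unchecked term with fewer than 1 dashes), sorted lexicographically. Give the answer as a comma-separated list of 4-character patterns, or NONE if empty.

NONE

[col 0] 0000*, 0001*, 0010*, 0100*, 0101*, 0110*, 0111*, 1010*, 1011*, 1100*, 1101*, 1110*
[col 1] -010*, -100*, -101*, -110*, 0-00*, 0-01*, 0-10*, 00-0*, 000-*, 01-0*, 01-1*, 010-*, 011-*, 1-10*, 101-, 11-0*, 110-*
[col 2] --10, -1-0, -10-, 0--0, 0-0-, 01--
Prime implicants: --10, -1-0, -10-, 0--0, 0-0-, 01--, 101-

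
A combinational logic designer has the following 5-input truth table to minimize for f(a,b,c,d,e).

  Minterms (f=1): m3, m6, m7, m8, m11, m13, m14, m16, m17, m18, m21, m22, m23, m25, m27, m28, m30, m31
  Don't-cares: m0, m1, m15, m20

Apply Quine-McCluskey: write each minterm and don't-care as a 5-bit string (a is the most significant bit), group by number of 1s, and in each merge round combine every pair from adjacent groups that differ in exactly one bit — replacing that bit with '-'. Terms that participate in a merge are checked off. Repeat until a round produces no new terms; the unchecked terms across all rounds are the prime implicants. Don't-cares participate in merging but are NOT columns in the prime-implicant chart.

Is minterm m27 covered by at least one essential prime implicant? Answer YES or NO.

Round 0: 00000✓ 00001✓ 00011✓ 00110✓ 00111✓ 01000✓ 01011✓ 01101✓ 01110✓ 01111✓ 10000✓ 10001✓ 10010✓ 10100✓ 10101✓ 10110✓ 10111✓ 11001✓ 11011✓ 11100✓ 11110✓ 11111✓
Round 1: -0000✓ -0001✓ -0110✓ -0111✓ -1011✓ -1110✓ -1111✓ 0-000 0-011✓ 0-110✓ 0-111✓ 00-11✓ 000-1 0000-✓ 0011-✓ 01-11✓ 011-1 0111-✓ 1-001 1-100✓ 1-110✓ 1-111✓ 10-00✓ 10-01✓ 10-10✓ 100-0✓ 1000-✓ 101-0✓ 101-1✓ 1010-✓ 1011-✓ 11-11✓ 110-1 111-0✓ 1111-✓
Round 2: --110✓ --111✓ -000- -011-✓ -1-11 -111-✓ 0--11 0-11-✓ 1-1-0 1-11-✓ 10--0 10-0- 101--
Round 3: --11-
PIs = {--11-, -000-, -1-11, 0--11, 0-000, 000-1, 011-1, 1-001, 1-1-0, 10--0, 10-0-, 101--, 110-1}
Coverage chart:
  m3: 0--11,000-1
  m6: --11- ←essential
  m7: --11-,0--11
  m8: 0-000 ←essential
  m11: -1-11,0--11
  m13: 011-1 ←essential
  m14: --11- ←essential
  m16: -000-,10--0,10-0-
  m17: -000-,1-001,10-0-
  m18: 10--0 ←essential
  m21: 10-0-,101--
  m22: --11-,1-1-0,10--0,101--
  m23: --11-,101--
  m25: 1-001,110-1
  m27: -1-11,110-1
  m28: 1-1-0 ←essential
  m30: --11-,1-1-0
  m31: --11-,-1-11
Essential: --11-, 0-000, 011-1, 1-1-0, 10--0

NO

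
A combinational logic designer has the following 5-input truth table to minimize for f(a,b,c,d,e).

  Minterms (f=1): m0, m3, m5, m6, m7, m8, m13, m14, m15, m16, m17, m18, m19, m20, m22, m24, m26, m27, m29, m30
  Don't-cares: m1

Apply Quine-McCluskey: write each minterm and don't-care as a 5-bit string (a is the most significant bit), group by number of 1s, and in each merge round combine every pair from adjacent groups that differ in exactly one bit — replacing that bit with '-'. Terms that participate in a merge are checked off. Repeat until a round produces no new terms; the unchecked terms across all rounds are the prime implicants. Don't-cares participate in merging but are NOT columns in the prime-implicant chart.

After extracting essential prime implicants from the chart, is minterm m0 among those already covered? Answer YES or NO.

Round 0: 00000✓ 00001✓ 00011✓ 00101✓ 00110✓ 00111✓ 01000✓ 01101✓ 01110✓ 01111✓ 10000✓ 10001✓ 10010✓ 10011✓ 10100✓ 10110✓ 11000✓ 11010✓ 11011✓ 11101✓ 11110✓
Round 1: -0000✓ -0001✓ -0011✓ -0110✓ -1000✓ -1101 -1110✓ 0-000✓ 0-101✓ 0-110✓ 0-111✓ 00-01✓ 00-11✓ 000-1✓ 0000-✓ 001-1✓ 0011-✓ 011-1✓ 0111-✓ 1-000✓ 1-010✓ 1-011✓ 1-110✓ 10-00✓ 10-10✓ 100-0✓ 100-1✓ 1000-✓ 1001-✓ 101-0✓ 11-10✓ 110-0✓ 1101-✓
Round 2: --000 --110 -00-1 -000- 0-1-1 0-11- 00--1 1--10 1-0-0 1-01- 10--0 100--
PIs = {--000, --110, -00-1, -000-, -1101, 0-1-1, 0-11-, 00--1, 1--10, 1-0-0, 1-01-, 10--0, 100--}
Coverage chart:
  m0: --000,-000-
  m3: -00-1,00--1
  m5: 0-1-1,00--1
  m6: --110,0-11-
  m7: 0-1-1,0-11-,00--1
  m8: --000 ←essential
  m13: -1101,0-1-1
  m14: --110,0-11-
  m15: 0-1-1,0-11-
  m16: --000,-000-,1-0-0,10--0,100--
  m17: -00-1,-000-,100--
  m18: 1--10,1-0-0,1-01-,10--0,100--
  m19: -00-1,1-01-,100--
  m20: 10--0 ←essential
  m22: --110,1--10,10--0
  m24: --000,1-0-0
  m26: 1--10,1-0-0,1-01-
  m27: 1-01- ←essential
  m29: -1101 ←essential
  m30: --110,1--10
Essential: --000, -1101, 1-01-, 10--0

YES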